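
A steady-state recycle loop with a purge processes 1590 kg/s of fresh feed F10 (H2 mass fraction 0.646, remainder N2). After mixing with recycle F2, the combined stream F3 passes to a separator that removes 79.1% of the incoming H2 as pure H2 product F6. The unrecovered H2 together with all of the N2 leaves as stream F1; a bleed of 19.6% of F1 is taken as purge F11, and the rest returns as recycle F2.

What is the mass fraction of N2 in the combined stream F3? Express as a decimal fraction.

N2 enters only via F10 and leaves only via the purge: 1590×0.354 = 0.196×(N2 in F1), and the separator passes all N2, so N2 in F3 = N2 in F1 = 2871.7 kg/s.
H2 in F3: m_A = 1590×0.646 + (1−0.196)·(1−0.791)·m_A, so m_A = 1027.1/0.8320 = 1234.6 kg/s.
F3 = 1234.6 + 2871.7 = 4106.3 kg/s.
N2 fraction in F3 = 2871.7/4106.3 = 0.699.

0.699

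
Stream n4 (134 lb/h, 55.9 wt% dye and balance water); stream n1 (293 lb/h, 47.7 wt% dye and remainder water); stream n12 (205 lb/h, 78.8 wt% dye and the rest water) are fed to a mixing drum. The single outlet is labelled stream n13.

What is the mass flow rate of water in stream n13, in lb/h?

255.8 lb/h

water out = water in = 134×0.441 + 293×0.523 + 205×0.212 = 255.79 lb/h.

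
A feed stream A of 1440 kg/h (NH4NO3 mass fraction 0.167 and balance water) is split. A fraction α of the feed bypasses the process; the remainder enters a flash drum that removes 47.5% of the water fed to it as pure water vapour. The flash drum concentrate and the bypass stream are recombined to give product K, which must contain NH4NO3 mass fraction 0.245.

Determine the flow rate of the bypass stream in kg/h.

All 1440×0.167 = 240.48 kg/h of NH4NO3 reaches K, so K = 240.48/0.245 = 981.55 kg/h and vapour = 458.45 kg/h.
The evaporator receives (1−α)·1440 of feed at 0.833 water and removes 0.475 of that water:
0.475×0.833×(1−α)×1440 = 458.45
(1−α) = 458.45/569.77 = 0.8046;  α = 0.1954.
Bypass flow = 0.1954×1440 = 281.35 kg/h.

281.3 kg/h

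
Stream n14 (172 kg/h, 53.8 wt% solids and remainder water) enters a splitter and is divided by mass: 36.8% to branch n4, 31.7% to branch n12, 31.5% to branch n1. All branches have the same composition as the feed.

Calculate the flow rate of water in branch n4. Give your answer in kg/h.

29.24 kg/h

Branch n4 total = 0.368×172 = 63.296 kg/h.
water in n4 = 0.462×63.296 = 29.243 kg/h.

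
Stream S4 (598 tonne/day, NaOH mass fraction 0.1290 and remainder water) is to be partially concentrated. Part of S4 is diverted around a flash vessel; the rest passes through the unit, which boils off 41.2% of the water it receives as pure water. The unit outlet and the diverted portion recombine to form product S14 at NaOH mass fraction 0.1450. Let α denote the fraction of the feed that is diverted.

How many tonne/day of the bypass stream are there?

All 598×0.129 = 77.142 tonne/day of NaOH reaches S14, so S14 = 77.142/0.145 = 532.01 tonne/day and vapour = 65.986 tonne/day.
The evaporator receives (1−α)·598 of feed at 0.871 water and removes 0.412 of that water:
0.412×0.871×(1−α)×598 = 65.986
(1−α) = 65.986/214.59 = 0.3075;  α = 0.6925.
Bypass flow = 0.6925×598 = 414.12 tonne/day.

414.1 tonne/day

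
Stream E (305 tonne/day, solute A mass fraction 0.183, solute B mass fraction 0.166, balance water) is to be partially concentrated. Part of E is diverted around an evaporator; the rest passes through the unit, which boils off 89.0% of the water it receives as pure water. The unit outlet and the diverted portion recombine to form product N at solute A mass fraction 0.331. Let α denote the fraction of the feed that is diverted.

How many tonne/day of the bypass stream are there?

All 305×0.183 = 55.815 tonne/day of solute A reaches N, so N = 55.815/0.331 = 168.63 tonne/day and vapour = 136.37 tonne/day.
The evaporator receives (1−α)·305 of feed at 0.651 water and removes 0.890 of that water:
0.890×0.651×(1−α)×305 = 136.37
(1−α) = 136.37/176.71 = 0.7717;  α = 0.2283.
Bypass flow = 0.2283×305 = 69.624 tonne/day.

69.62 tonne/day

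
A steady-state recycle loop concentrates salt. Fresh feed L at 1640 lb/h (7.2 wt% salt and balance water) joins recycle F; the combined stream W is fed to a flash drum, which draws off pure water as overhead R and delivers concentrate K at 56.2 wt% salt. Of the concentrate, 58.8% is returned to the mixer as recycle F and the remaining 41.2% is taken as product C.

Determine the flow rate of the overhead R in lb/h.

Overall salt balance (none leaves overhead): salt in fresh feed = salt in product, i.e. 1640×0.072 = (1−0.588)·K·0.562.
K = 118.08/(0.562×0.412) = 509.97 lb/h.
Recycle F = 0.588×509.97 = 299.86 lb/h.
Combined feed W = 1640 + 299.86 = 1939.9 lb/h.
Overhead R = W − K = 1939.9 − 509.97 = 1429.9 lb/h.

1430 lb/h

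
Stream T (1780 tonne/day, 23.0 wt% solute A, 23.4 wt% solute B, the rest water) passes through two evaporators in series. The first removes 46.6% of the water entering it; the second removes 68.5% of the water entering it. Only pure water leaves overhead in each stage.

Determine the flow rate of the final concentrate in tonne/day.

986.4 tonne/day

water in feed = 1780×0.536 = 954.08 tonne/day.
After stage 1: water left = (1−0.466)×954.08 = 509.48; stream total = 1335.4 tonne/day.
After stage 2: water left = (1−0.685)×509.48 = 160.49; final concentrate = 986.41 tonne/day.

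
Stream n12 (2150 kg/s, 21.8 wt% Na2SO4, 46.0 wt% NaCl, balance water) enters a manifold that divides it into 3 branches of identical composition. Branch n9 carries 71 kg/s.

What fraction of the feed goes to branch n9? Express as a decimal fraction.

0.033

Fraction to n9 = 71/2150 = 0.0330.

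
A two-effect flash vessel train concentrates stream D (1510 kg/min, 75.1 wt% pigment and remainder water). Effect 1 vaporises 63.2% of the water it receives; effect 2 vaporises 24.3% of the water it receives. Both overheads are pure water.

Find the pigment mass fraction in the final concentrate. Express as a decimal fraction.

0.915

water in feed = 1510×0.249 = 375.99 kg/min.
After stage 1: water left = (1−0.632)×375.99 = 138.36; stream total = 1272.4 kg/min.
After stage 2: water left = (1−0.243)×138.36 = 104.74; final concentrate = 1238.8 kg/min.
pigment fraction = 1134/1238.8 = 0.915.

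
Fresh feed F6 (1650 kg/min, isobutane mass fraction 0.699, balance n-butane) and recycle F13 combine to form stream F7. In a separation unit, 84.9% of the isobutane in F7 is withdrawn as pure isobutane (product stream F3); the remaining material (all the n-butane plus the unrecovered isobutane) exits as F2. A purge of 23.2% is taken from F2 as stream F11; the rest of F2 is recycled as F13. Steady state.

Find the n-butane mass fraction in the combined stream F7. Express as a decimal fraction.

0.621

n-butane enters only via F6 and leaves only via the purge: 1650×0.301 = 0.232×(n-butane in F2), and the separation unit passes all n-butane, so n-butane in F7 = n-butane in F2 = 2140.7 kg/min.
isobutane in F7: m_A = 1650×0.699 + (1−0.232)·(1−0.849)·m_A, so m_A = 1153.3/0.8840 = 1304.6 kg/min.
F7 = 1304.6 + 2140.7 = 3445.4 kg/min.
n-butane fraction in F7 = 2140.7/3445.4 = 0.621.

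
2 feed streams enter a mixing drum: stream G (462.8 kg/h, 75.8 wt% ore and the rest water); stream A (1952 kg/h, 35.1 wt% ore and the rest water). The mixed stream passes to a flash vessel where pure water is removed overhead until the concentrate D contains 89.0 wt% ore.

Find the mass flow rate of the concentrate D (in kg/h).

1164 kg/h

ore entering = 462.8×0.758 + 1952×0.351 = 1036 kg/h.
All ore reports to D, so D = 1036/0.890 = 1164 kg/h.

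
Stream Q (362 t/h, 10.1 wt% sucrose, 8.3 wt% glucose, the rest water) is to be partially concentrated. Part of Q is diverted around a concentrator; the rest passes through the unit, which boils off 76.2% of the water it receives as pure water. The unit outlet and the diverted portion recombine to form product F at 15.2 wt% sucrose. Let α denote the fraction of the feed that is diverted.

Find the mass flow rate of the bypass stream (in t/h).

166.7 t/h

All 362×0.101 = 36.562 t/h of sucrose reaches F, so F = 36.562/0.152 = 240.54 t/h and vapour = 121.46 t/h.
The evaporator receives (1−α)·362 of feed at 0.816 water and removes 0.762 of that water:
0.762×0.816×(1−α)×362 = 121.46
(1−α) = 121.46/225.09 = 0.5396;  α = 0.4604.
Bypass flow = 0.4604×362 = 166.66 t/h.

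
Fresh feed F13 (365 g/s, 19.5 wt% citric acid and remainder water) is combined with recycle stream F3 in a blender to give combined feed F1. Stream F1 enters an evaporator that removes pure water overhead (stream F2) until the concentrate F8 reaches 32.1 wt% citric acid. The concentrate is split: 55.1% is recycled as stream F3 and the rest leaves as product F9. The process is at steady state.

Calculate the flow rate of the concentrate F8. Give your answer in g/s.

Overall citric acid balance (none leaves overhead): citric acid in fresh feed = citric acid in product, i.e. 365×0.195 = (1−0.551)·F8·0.321.
F8 = 71.175/(0.321×0.449) = 493.83 g/s.

493.8 g/s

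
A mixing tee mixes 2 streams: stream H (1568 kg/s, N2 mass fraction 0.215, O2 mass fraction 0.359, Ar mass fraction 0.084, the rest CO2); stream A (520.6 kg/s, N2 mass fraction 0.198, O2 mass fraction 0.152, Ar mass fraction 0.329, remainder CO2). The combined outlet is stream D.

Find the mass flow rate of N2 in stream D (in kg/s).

440.2 kg/s

N2 out = N2 in = 1568×0.215 + 520.6×0.198 = 440.2 kg/s.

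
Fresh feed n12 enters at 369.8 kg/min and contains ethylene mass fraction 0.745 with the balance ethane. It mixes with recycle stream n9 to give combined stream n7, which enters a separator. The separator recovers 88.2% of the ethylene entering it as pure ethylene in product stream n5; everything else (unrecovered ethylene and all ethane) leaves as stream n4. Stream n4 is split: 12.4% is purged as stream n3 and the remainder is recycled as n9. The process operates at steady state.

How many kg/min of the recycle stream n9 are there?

ethane enters only via n12 and leaves only via the purge: 369.8×0.255 = 0.124×(ethane in n4), and the separator passes all ethane, so ethane in n7 = ethane in n4 = 760.48 kg/min.
ethylene in n7: m_A = 369.8×0.745 + (1−0.124)·(1−0.882)·m_A, so m_A = 275.5/0.8966 = 307.26 kg/min.
n4 = (1−0.882)×307.26 + 760.48 = 796.73 kg/min.
Recycle n9 = (1−0.124)×796.73 = 697.94 kg/min.

697.9 kg/min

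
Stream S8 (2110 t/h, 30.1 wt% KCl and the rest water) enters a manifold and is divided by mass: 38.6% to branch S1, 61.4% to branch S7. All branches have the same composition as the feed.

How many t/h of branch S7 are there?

1296 t/h

Branch S7 flow = 0.614×2110 = 1295.5 t/h.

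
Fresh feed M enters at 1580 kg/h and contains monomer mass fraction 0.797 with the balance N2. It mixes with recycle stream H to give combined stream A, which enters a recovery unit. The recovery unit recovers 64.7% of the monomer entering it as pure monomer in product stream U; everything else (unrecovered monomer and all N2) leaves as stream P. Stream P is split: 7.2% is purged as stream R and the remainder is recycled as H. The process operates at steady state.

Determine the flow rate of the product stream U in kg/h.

monomer in A: m_A = 1580×0.797 + (1−0.072)·(1−0.647)·m_A, so m_A = 1259.3/0.6724 = 1872.7 kg/h.
Product U = 0.647×1872.7 = 1211.7 kg/h.

1212 kg/h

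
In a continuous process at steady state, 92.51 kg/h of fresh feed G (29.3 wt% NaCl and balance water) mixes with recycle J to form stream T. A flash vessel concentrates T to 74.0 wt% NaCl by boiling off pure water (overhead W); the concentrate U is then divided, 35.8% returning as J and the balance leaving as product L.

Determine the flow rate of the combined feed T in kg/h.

112.9 kg/h

Overall NaCl balance (none leaves overhead): NaCl in fresh feed = NaCl in product, i.e. 92.51×0.293 = (1−0.358)·U·0.740.
U = 27.105/(0.740×0.642) = 57.054 kg/h.
Recycle J = 0.358×57.054 = 20.425 kg/h.
Combined feed T = 92.51 + 20.425 = 112.94 kg/h.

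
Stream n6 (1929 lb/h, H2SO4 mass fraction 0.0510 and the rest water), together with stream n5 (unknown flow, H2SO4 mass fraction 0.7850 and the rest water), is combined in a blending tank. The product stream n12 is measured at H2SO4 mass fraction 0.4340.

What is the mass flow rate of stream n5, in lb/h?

Let n5 be the unknown flow. Total out = 1929 + n5.
H2SO4 balance: 98.379 + 0.785·n5 = 0.434·(1929 + n5)
(0.785 − 0.434)·n5 = 0.434×1929 − 98.379 = 738.81
n5 = 738.81 / 0.351 = 2104.9 lb/h

2105 lb/h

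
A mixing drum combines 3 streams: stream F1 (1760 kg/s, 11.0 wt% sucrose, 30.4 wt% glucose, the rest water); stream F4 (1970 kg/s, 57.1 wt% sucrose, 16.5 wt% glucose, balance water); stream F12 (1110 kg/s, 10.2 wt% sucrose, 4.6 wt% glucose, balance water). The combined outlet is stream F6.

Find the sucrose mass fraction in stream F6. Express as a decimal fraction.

0.2958

Total flow out = 1760 + 1970 + 1110 = 4840 kg/s.
sucrose in = 1760×0.110 + 1970×0.571 + 1110×0.102 = 1431.7 kg/s.
sucrose mass fraction in F6 = 1431.7/4840 = 0.2958.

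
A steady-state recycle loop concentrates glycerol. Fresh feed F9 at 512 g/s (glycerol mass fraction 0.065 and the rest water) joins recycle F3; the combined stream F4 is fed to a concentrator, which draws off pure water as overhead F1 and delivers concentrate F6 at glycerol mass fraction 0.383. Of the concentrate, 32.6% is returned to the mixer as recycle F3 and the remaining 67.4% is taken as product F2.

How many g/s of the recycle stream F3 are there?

Overall glycerol balance (none leaves overhead): glycerol in fresh feed = glycerol in product, i.e. 512×0.065 = (1−0.326)·F6·0.383.
F6 = 33.28/(0.383×0.674) = 128.92 g/s.
Recycle F3 = 0.326×128.92 = 42.028 g/s.

42.03 g/s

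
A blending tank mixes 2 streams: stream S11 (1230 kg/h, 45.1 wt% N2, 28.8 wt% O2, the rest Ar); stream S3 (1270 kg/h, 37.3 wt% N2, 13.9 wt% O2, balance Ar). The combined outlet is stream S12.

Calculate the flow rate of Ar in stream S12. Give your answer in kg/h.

940.8 kg/h

Ar out = Ar in = 1230×0.261 + 1270×0.488 = 940.79 kg/h.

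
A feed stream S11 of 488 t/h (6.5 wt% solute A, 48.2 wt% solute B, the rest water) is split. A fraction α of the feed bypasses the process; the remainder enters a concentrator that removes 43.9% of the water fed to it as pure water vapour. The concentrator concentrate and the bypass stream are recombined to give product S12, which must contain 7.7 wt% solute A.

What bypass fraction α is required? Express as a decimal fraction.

0.216

All 488×0.065 = 31.72 t/h of solute A reaches S12, so S12 = 31.72/0.077 = 411.95 t/h and vapour = 76.052 t/h.
The evaporator receives (1−α)·488 of feed at 0.453 water and removes 0.439 of that water:
0.439×0.453×(1−α)×488 = 76.052
(1−α) = 76.052/97.047 = 0.7837;  α = 0.2163.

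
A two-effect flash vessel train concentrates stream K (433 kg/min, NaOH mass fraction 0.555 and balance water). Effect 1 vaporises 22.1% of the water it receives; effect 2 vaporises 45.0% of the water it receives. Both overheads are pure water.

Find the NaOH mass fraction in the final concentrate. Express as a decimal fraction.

0.744

water in feed = 433×0.445 = 192.69 kg/min.
After stage 1: water left = (1−0.221)×192.69 = 150.1; stream total = 390.42 kg/min.
After stage 2: water left = (1−0.450)×150.1 = 82.556; final concentrate = 322.87 kg/min.
NaOH fraction = 240.32/322.87 = 0.744.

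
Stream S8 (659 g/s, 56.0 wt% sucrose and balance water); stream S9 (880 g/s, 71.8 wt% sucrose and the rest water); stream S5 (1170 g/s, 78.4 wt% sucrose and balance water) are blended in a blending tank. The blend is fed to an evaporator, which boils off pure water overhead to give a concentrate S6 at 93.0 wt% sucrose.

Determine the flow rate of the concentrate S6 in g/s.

2063 g/s

sucrose entering = 659×0.560 + 880×0.718 + 1170×0.784 = 1918.2 g/s.
All sucrose reports to S6, so S6 = 1918.2/0.930 = 2062.5 g/s.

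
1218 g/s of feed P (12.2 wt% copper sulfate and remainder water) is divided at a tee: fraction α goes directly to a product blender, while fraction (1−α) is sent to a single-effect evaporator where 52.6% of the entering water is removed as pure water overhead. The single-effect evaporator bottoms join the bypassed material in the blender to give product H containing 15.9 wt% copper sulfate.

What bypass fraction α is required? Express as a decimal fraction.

All 1218×0.122 = 148.6 g/s of copper sulfate reaches H, so H = 148.6/0.159 = 934.57 g/s and vapour = 283.43 g/s.
The evaporator receives (1−α)·1218 of feed at 0.878 water and removes 0.526 of that water:
0.526×0.878×(1−α)×1218 = 283.43
(1−α) = 283.43/562.51 = 0.5039;  α = 0.4961.

0.496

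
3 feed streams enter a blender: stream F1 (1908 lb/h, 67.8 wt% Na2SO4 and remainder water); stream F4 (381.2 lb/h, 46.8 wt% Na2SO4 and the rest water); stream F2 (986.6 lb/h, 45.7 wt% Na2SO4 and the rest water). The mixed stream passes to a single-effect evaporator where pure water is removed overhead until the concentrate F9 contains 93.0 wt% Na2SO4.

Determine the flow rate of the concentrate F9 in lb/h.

Na2SO4 entering = 1908×0.678 + 381.2×0.468 + 986.6×0.457 = 1922.9 lb/h.
All Na2SO4 reports to F9, so F9 = 1922.9/0.930 = 2067.6 lb/h.

2068 lb/h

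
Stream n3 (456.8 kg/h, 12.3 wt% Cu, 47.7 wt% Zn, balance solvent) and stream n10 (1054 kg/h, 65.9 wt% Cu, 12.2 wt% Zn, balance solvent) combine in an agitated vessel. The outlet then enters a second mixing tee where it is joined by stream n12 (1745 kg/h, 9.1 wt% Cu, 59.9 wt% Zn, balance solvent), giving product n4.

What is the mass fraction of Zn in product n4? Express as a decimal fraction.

Overall, product flow = 3255.8 kg/h.
Zn in = 456.8×0.477 + 1054×0.122 + 1745×0.599 = 1391.7 kg/h.
Zn fraction in n4 = 0.4275.

0.4275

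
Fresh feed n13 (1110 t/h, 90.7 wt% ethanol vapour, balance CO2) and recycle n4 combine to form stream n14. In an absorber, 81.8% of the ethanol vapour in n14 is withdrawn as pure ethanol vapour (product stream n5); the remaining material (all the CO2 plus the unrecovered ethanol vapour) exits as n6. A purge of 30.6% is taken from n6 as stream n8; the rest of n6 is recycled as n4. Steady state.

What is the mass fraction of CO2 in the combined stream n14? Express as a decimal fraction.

CO2 enters only via n13 and leaves only via the purge: 1110×0.093 = 0.306×(CO2 in n6), and the absorber passes all CO2, so CO2 in n14 = CO2 in n6 = 337.35 t/h.
ethanol vapour in n14: m_A = 1110×0.907 + (1−0.306)·(1−0.818)·m_A, so m_A = 1006.8/0.8737 = 1152.3 t/h.
n14 = 1152.3 + 337.35 = 1489.7 t/h.
CO2 fraction in n14 = 337.35/1489.7 = 0.226.

0.226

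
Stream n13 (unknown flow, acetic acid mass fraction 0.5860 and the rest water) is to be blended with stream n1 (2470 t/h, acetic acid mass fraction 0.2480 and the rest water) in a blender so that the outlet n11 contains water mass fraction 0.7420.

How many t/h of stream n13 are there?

75.3 t/h

Let n13 be the unknown flow. Total out = 2470 + n13.
water balance: 1857.4 + 0.414·n13 = 0.742·(2470 + n13)
(0.414 − 0.742)·n13 = 0.742×2470 − 1857.4 = -24.7
n13 = -24.7 / -0.328 = 75.305 t/h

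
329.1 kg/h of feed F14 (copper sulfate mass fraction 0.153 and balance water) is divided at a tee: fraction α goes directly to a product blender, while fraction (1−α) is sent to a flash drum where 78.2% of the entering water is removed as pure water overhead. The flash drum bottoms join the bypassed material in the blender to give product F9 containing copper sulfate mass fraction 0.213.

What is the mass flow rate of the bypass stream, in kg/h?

All 329.1×0.153 = 50.352 kg/h of copper sulfate reaches F9, so F9 = 50.352/0.213 = 236.4 kg/h and vapour = 92.704 kg/h.
The evaporator receives (1−α)·329.1 of feed at 0.847 water and removes 0.782 of that water:
0.782×0.847×(1−α)×329.1 = 92.704
(1−α) = 92.704/217.98 = 0.4253;  α = 0.5747.
Bypass flow = 0.5747×329.1 = 189.14 kg/h.

189.1 kg/h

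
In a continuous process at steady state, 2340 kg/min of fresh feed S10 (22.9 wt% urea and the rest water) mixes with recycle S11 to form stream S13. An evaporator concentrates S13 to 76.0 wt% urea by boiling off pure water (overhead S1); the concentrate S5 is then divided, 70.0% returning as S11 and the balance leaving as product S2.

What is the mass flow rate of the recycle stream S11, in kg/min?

1645 kg/min

Overall urea balance (none leaves overhead): urea in fresh feed = urea in product, i.e. 2340×0.229 = (1−0.700)·S5·0.760.
S5 = 535.86/(0.760×0.300) = 2350.3 kg/min.
Recycle S11 = 0.700×2350.3 = 1645.2 kg/min.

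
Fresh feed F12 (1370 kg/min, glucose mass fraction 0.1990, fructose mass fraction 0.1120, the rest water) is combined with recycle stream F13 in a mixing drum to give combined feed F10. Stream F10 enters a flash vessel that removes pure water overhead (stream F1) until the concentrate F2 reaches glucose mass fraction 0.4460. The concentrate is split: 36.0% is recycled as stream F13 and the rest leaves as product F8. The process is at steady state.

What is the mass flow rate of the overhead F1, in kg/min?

758.7 kg/min

Overall glucose balance (none leaves overhead): glucose in fresh feed = glucose in product, i.e. 1370×0.199 = (1−0.360)·F2·0.446.
F2 = 272.63/(0.446×0.640) = 955.12 kg/min.
Recycle F13 = 0.360×955.12 = 343.84 kg/min.
Combined feed F10 = 1370 + 343.84 = 1713.8 kg/min.
Overhead F1 = F10 − F2 = 1713.8 − 955.12 = 758.72 kg/min.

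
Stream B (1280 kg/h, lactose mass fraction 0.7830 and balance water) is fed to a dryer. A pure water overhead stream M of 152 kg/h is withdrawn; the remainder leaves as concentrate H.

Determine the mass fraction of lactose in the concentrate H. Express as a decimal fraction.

lactose is not removed: 1280×0.783 = 1002.2 kg/h of lactose enters H.
Concentrate = 1280 − 152 = 1128 kg/h.
Mass fraction = 1002.2/1128 = 0.8885.

0.8885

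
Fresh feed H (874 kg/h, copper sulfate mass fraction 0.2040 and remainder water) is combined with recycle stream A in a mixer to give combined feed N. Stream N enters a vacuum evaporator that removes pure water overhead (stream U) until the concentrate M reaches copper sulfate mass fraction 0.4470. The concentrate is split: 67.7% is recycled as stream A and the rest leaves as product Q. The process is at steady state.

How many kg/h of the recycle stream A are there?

Overall copper sulfate balance (none leaves overhead): copper sulfate in fresh feed = copper sulfate in product, i.e. 874×0.204 = (1−0.677)·M·0.447.
M = 178.3/(0.447×0.323) = 1234.9 kg/h.
Recycle A = 0.677×1234.9 = 836.03 kg/h.

836 kg/h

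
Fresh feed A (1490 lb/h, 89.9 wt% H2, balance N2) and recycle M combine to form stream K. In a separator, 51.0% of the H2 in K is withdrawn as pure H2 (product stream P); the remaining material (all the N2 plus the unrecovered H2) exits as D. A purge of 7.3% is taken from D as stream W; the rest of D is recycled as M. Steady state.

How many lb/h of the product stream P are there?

H2 in K: m_A = 1490×0.899 + (1−0.073)·(1−0.510)·m_A, so m_A = 1339.5/0.5458 = 2454.3 lb/h.
Product P = 0.510×2454.3 = 1251.7 lb/h.

1252 lb/h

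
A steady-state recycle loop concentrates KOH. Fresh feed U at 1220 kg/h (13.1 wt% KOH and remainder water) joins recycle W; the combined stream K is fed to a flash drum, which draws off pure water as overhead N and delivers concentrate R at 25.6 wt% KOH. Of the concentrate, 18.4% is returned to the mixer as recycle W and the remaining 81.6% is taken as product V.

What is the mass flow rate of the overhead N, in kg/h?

Overall KOH balance (none leaves overhead): KOH in fresh feed = KOH in product, i.e. 1220×0.131 = (1−0.184)·R·0.256.
R = 159.82/(0.256×0.816) = 765.07 kg/h.
Recycle W = 0.184×765.07 = 140.77 kg/h.
Combined feed K = 1220 + 140.77 = 1360.8 kg/h.
Overhead N = K − R = 1360.8 − 765.07 = 595.7 kg/h.

595.7 kg/h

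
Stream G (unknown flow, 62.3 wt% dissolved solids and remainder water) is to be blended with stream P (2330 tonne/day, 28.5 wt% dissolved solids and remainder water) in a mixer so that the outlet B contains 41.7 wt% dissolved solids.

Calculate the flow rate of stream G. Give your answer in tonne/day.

Let G be the unknown flow. Total out = 2330 + G.
dissolved solids balance: 664.05 + 0.623·G = 0.417·(2330 + G)
(0.623 − 0.417)·G = 0.417×2330 − 664.05 = 307.56
G = 307.56 / 0.206 = 1493 tonne/day

1493 tonne/day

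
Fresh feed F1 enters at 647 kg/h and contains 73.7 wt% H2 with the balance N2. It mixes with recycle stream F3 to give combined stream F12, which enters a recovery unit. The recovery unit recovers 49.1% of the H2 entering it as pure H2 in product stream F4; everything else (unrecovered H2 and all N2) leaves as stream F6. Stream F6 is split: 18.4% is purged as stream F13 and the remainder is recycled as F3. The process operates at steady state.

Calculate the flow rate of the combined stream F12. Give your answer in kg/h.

1740 kg/h

N2 enters only via F1 and leaves only via the purge: 647×0.263 = 0.184×(N2 in F6), and the recovery unit passes all N2, so N2 in F12 = N2 in F6 = 924.79 kg/h.
H2 in F12: m_A = 647×0.737 + (1−0.184)·(1−0.491)·m_A, so m_A = 476.84/0.5847 = 815.59 kg/h.
F12 = 815.59 + 924.79 = 1740.4 kg/h.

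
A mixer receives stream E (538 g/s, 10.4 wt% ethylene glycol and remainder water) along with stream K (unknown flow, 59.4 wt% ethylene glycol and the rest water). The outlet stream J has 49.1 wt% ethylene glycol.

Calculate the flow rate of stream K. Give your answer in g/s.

2021 g/s

Let K be the unknown flow. Total out = 538 + K.
ethylene glycol balance: 55.952 + 0.594·K = 0.491·(538 + K)
(0.594 − 0.491)·K = 0.491×538 − 55.952 = 208.21
K = 208.21 / 0.103 = 2021.4 g/s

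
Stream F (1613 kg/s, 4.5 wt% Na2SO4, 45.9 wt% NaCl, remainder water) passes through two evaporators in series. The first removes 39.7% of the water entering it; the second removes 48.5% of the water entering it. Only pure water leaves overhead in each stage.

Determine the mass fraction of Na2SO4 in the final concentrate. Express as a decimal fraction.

water in feed = 1613×0.496 = 800.05 kg/s.
After stage 1: water left = (1−0.397)×800.05 = 482.43; stream total = 1295.4 kg/s.
After stage 2: water left = (1−0.485)×482.43 = 248.45; final concentrate = 1061.4 kg/s.
Na2SO4 fraction = 72.585/1061.4 = 0.068.

0.068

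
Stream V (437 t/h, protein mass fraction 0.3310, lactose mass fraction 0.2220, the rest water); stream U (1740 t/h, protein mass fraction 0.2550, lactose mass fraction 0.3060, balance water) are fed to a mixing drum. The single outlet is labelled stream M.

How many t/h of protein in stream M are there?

protein out = protein in = 437×0.331 + 1740×0.255 = 588.35 t/h.

588.3 t/h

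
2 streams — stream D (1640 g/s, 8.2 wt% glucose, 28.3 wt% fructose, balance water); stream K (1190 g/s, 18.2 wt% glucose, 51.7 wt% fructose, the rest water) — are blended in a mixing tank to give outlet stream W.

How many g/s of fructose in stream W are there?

fructose out = fructose in = 1640×0.283 + 1190×0.517 = 1079.3 g/s.

1079 g/s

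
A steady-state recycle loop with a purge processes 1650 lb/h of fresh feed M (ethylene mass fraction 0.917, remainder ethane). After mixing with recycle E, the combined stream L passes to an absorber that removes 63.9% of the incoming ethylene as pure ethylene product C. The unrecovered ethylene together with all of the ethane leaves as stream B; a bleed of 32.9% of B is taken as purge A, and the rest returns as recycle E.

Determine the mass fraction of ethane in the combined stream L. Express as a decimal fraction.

0.173

ethane enters only via M and leaves only via the purge: 1650×0.083 = 0.329×(ethane in B), and the absorber passes all ethane, so ethane in L = ethane in B = 416.26 lb/h.
ethylene in L: m_A = 1650×0.917 + (1−0.329)·(1−0.639)·m_A, so m_A = 1513/0.7578 = 1996.7 lb/h.
L = 1996.7 + 416.26 = 2413 lb/h.
ethane fraction in L = 416.26/2413 = 0.173.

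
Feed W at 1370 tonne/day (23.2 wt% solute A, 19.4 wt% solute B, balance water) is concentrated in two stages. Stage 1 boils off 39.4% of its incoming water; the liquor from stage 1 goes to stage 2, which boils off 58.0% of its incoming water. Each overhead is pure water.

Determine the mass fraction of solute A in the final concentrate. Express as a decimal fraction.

water in feed = 1370×0.574 = 786.38 tonne/day.
After stage 1: water left = (1−0.394)×786.38 = 476.55; stream total = 1060.2 tonne/day.
After stage 2: water left = (1−0.580)×476.55 = 200.15; final concentrate = 783.77 tonne/day.
solute A fraction = 317.84/783.77 = 0.406.

0.406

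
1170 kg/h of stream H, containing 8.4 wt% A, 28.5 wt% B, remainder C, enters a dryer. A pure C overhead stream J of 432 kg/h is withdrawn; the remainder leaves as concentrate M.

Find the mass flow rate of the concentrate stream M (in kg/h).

738 kg/h

Concentrate = 1170 − 432 = 738 kg/h.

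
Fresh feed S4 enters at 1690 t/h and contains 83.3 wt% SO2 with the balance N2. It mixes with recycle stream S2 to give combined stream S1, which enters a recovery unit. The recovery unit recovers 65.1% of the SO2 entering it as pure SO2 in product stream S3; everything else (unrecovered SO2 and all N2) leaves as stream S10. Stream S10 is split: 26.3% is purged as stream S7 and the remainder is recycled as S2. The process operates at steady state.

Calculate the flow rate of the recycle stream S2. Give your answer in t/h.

N2 enters only via S4 and leaves only via the purge: 1690×0.167 = 0.263×(N2 in S10), and the recovery unit passes all N2, so N2 in S1 = N2 in S10 = 1073.1 t/h.
SO2 in S1: m_A = 1690×0.833 + (1−0.263)·(1−0.651)·m_A, so m_A = 1407.8/0.7428 = 1895.3 t/h.
S10 = (1−0.651)×1895.3 + 1073.1 = 1734.6 t/h.
Recycle S2 = (1−0.263)×1734.6 = 1278.4 t/h.

1278 t/h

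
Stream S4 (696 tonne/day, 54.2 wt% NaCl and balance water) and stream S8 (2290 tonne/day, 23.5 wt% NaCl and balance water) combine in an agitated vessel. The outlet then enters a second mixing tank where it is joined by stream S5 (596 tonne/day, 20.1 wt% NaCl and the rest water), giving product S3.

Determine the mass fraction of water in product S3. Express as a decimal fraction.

0.711

Overall, product flow = 3582 tonne/day.
water in = 696×0.458 + 2290×0.765 + 596×0.799 = 2546.8 tonne/day.
water fraction in S3 = 0.711.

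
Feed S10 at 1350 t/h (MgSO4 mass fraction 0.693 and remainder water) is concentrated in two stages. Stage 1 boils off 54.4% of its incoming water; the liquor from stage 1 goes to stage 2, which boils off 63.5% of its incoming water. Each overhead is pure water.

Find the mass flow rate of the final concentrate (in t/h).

water in feed = 1350×0.307 = 414.45 t/h.
After stage 1: water left = (1−0.544)×414.45 = 188.99; stream total = 1124.5 t/h.
After stage 2: water left = (1−0.635)×188.99 = 68.981; final concentrate = 1004.5 t/h.

1005 t/h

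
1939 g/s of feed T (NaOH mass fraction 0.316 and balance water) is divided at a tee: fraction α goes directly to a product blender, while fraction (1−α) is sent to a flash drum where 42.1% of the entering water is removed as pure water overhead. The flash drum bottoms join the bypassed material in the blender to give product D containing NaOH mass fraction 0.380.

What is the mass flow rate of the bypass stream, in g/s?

All 1939×0.316 = 612.72 g/s of NaOH reaches D, so D = 612.72/0.380 = 1612.4 g/s and vapour = 326.57 g/s.
The evaporator receives (1−α)·1939 of feed at 0.684 water and removes 0.421 of that water:
0.421×0.684×(1−α)×1939 = 326.57
(1−α) = 326.57/558.36 = 0.5849;  α = 0.4151.
Bypass flow = 0.4151×1939 = 804.94 g/s.

804.9 g/s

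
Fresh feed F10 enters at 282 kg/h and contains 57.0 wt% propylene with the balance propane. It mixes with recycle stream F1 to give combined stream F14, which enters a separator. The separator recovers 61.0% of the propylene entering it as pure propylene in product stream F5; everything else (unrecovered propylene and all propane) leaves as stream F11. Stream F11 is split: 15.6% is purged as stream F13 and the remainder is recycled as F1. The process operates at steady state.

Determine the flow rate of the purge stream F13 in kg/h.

propane enters only via F10 and leaves only via the purge: 282×0.430 = 0.156×(propane in F11), and the separator passes all propane, so propane in F14 = propane in F11 = 777.31 kg/h.
propylene in F14: m_A = 282×0.570 + (1−0.156)·(1−0.610)·m_A, so m_A = 160.74/0.6708 = 239.61 kg/h.
F11 = (1−0.610)×239.61 + 777.31 = 870.76 kg/h.
Purge F13 = 0.156×870.76 = 135.84 kg/h.

135.8 kg/h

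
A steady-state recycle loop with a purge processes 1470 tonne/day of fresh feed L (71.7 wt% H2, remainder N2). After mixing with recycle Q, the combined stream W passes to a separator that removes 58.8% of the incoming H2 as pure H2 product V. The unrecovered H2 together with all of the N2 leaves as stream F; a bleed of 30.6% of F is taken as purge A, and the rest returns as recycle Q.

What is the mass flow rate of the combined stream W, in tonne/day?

2836 tonne/day

N2 enters only via L and leaves only via the purge: 1470×0.283 = 0.306×(N2 in F), and the separator passes all N2, so N2 in W = N2 in F = 1359.5 tonne/day.
H2 in W: m_A = 1470×0.717 + (1−0.306)·(1−0.588)·m_A, so m_A = 1054/0.7141 = 1476 tonne/day.
W = 1476 + 1359.5 = 2835.5 tonne/day.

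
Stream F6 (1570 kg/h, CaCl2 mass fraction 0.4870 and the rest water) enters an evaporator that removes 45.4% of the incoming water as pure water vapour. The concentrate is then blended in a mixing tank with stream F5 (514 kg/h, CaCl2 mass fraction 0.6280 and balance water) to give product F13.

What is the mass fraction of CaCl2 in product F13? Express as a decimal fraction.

0.6328

Vapour removed = 0.454×0.513×1570 = 365.66 kg/h; concentrate = 1204.3 kg/h.
CaCl2 reaching the mixer = 764.59 (from concentrate) + 514×0.628 = 1087.4 kg/h.
Product flow = 1204.3 + 514 = 1718.3 kg/h; CaCl2 fraction = 0.6328.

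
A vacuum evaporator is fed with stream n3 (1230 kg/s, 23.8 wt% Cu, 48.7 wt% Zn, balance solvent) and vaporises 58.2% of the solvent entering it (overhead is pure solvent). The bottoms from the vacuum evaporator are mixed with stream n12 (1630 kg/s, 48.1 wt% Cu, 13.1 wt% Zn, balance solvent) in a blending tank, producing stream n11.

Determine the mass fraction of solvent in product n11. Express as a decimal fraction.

0.291

Vapour removed = 0.582×0.275×1230 = 196.86 kg/s; concentrate = 1033.1 kg/s.
solvent reaching the mixer = 141.39 (from concentrate) + 1630×0.388 = 773.83 kg/s.
Product flow = 1033.1 + 1630 = 2663.1 kg/s; solvent fraction = 0.291.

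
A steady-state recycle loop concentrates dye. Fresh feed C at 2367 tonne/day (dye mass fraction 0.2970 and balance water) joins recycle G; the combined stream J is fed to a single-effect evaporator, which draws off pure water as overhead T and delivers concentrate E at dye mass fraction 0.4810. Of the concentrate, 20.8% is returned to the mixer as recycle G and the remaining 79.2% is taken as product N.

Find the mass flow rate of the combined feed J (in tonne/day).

Overall dye balance (none leaves overhead): dye in fresh feed = dye in product, i.e. 2367×0.297 = (1−0.208)·E·0.481.
E = 703/(0.481×0.792) = 1845.4 tonne/day.
Recycle G = 0.208×1845.4 = 383.84 tonne/day.
Combined feed J = 2367 + 383.84 = 2750.8 tonne/day.

2751 tonne/day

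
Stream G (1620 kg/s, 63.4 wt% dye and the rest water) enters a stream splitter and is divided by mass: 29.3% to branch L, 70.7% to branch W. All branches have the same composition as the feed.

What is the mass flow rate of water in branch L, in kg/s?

Branch L total = 0.293×1620 = 474.66 kg/s.
water in L = 0.366×474.66 = 173.73 kg/s.

173.7 kg/s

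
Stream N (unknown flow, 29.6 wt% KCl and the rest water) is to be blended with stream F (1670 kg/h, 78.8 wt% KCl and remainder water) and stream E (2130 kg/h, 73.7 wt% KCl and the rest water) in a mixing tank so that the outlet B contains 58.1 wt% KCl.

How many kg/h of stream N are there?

Let N be the unknown flow. Total out = 3800 + N.
KCl balance: 2885.8 + 0.296·N = 0.581·(3800 + N)
(0.296 − 0.581)·N = 0.581×3800 − 2885.8 = -677.97
N = -677.97 / -0.285 = 2378.8 kg/h

2379 kg/h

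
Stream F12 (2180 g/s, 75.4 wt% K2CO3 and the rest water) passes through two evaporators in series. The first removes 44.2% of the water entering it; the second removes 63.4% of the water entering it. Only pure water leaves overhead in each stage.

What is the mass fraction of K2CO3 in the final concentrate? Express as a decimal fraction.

0.9375

water in feed = 2180×0.246 = 536.28 g/s.
After stage 1: water left = (1−0.442)×536.28 = 299.24; stream total = 1943 g/s.
After stage 2: water left = (1−0.634)×299.24 = 109.52; final concentrate = 1753.2 g/s.
K2CO3 fraction = 1643.7/1753.2 = 0.9375.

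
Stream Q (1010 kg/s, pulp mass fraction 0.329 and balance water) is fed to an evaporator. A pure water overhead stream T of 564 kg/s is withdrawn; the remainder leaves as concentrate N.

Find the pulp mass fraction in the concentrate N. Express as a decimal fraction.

pulp is not removed: 1010×0.329 = 332.29 kg/s of pulp enters N.
Concentrate = 1010 − 564 = 446 kg/s.
Mass fraction = 332.29/446 = 0.745.

0.745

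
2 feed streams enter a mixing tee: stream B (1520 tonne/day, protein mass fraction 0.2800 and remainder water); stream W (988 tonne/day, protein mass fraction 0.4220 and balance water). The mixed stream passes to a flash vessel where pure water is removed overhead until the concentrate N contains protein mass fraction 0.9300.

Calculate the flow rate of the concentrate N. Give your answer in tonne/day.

protein entering = 1520×0.280 + 988×0.422 = 842.54 tonne/day.
All protein reports to N, so N = 842.54/0.930 = 905.95 tonne/day.

906 tonne/day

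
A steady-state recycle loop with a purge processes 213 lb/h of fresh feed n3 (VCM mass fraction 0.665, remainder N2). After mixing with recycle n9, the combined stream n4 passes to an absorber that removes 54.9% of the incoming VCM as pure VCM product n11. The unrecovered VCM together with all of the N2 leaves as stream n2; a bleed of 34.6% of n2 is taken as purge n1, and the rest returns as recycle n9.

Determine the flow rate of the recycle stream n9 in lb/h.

194.1 lb/h

N2 enters only via n3 and leaves only via the purge: 213×0.335 = 0.346×(N2 in n2), and the absorber passes all N2, so N2 in n4 = N2 in n2 = 206.23 lb/h.
VCM in n4: m_A = 213×0.665 + (1−0.346)·(1−0.549)·m_A, so m_A = 141.65/0.7050 = 200.9 lb/h.
n2 = (1−0.549)×200.9 + 206.23 = 296.84 lb/h.
Recycle n9 = (1−0.346)×296.84 = 194.13 lb/h.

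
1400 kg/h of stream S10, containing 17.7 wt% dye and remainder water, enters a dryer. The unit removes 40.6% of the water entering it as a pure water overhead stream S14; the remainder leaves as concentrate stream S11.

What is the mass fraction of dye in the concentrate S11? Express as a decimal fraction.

0.266

dye is not removed: 1400×0.177 = 247.8 kg/h of dye enters S11.
water entering = 1400×0.823 = 1152.2 kg/h; overhead removed = 0.406×1152.2 = 467.79 kg/h.
Concentrate = 1400 − 467.79 = 932.21 kg/h.
Mass fraction = 247.8/932.21 = 0.266.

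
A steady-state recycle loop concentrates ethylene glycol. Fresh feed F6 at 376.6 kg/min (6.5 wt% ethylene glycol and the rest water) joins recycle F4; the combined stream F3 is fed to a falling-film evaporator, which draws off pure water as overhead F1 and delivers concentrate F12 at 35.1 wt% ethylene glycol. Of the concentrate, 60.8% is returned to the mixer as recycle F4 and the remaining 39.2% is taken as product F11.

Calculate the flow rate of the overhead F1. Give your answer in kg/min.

306.9 kg/min

Overall ethylene glycol balance (none leaves overhead): ethylene glycol in fresh feed = ethylene glycol in product, i.e. 376.6×0.065 = (1−0.608)·F12·0.351.
F12 = 24.479/(0.351×0.392) = 177.91 kg/min.
Recycle F4 = 0.608×177.91 = 108.17 kg/min.
Combined feed F3 = 376.6 + 108.17 = 484.77 kg/min.
Overhead F1 = F3 − F12 = 484.77 − 177.91 = 306.86 kg/min.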